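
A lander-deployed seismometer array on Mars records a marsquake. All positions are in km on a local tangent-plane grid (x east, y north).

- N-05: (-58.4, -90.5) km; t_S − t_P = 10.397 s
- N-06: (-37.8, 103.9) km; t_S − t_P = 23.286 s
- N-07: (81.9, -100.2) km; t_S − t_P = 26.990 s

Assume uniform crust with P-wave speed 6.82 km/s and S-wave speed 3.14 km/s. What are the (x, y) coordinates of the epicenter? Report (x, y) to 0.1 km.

Distance from S−P lag: d = Δt · v_P v_S / (v_P − v_S) = Δt · (6.82·3.14)/(6.82−3.14) ≈ 5.8192·Δt.
So d_N-05 = 60.50, d_N-06 = 135.51, d_N-07 = 157.06 km.
Circle about each station: (x + 58.4)² + (y + 90.5)² = 60.50²; (x + 37.8)² + (y − 103.9)² = 135.51²; (x − 81.9)² + (y + 100.2)² = 157.06².
Subtracting the N-05 equation from the N-06 and N-07 equations removes the quadratic terms:
41.2 x + 388.8 y = -14079.47
280.6 x − 19.4 y = -15860.75
Solving the 2×2 system: x ≈ -58.6, y ≈ -30.0 km.

x ≈ -58.6 km, y ≈ -30.0 km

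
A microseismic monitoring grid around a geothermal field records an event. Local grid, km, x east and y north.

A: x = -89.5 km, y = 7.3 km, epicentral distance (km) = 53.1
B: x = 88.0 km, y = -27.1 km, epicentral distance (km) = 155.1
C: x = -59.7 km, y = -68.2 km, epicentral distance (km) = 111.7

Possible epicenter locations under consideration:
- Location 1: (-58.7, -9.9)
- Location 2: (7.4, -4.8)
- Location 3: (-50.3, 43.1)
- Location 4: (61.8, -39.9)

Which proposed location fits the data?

For each candidate, compare |candidate − station| to the reported distance:
Location 1: residuals A 17.8, B 7.4, C 53.4 → max 53.4 km
Location 2: residuals A 44.6, B 71.5, C 19.4 → max 71.5 km
Location 3: residuals A 0.0, B 0.0, C 0.0 → max 0.0 km
Location 4: residuals A 105.4, B 125.9, C 13.1 → max 125.9 km
Only Location 3 has all residuals ≈ 0.

Location 3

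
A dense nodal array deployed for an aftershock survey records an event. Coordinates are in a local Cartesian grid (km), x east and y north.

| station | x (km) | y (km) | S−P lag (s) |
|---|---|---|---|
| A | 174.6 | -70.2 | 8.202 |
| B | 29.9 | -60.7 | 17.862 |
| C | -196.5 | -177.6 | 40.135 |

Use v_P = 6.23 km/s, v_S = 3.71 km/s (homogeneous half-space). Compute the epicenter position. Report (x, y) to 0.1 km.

170.2 km east, -145.3 km north

Distance from S−P lag: d = Δt · v_P v_S / (v_P − v_S) = Δt · (6.23·3.71)/(6.23−3.71) ≈ 9.1719·Δt.
So d_A = 75.23, d_B = 163.83, d_C = 368.12 km.
Circle about each station: (x − 174.6)² + (y + 70.2)² = 75.23²; (x − 29.9)² + (y + 60.7)² = 163.83²; (x + 196.5)² + (y + 177.6)² = 368.12².
Subtracting pairs of circle equations eliminates x²+y² and gives linear equations (the radical axes):
-289.4 x + 19.0 y = -52015.42
-742.2 x − 214.8 y = -95111.97
Solving the 2×2 system: x ≈ 170.2, y ≈ -145.3 km.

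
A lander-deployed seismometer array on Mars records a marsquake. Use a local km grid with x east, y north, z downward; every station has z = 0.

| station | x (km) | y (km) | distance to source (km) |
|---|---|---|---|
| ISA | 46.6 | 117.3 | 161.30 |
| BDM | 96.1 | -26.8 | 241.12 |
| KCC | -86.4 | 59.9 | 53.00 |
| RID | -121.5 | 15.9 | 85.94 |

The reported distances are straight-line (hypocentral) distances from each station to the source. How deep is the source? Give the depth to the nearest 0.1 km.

Each station gives a sphere (x−x_i)² + (y−y_i)² + z² = d_i² (stations at z=0).
Subtracting the ISA sphere from BDM and KCC: z² cancels, leaving linear equations in x and y:
99.0 x − 288.2 y = -38098.56
-266.0 x − 114.8 y = 18330.81
Solving: x ≈ -109.702, y ≈ 94.511 km (keep extra digits for the depth step; rounded: -109.7, 94.5).
Then from the ISA sphere: z² = 161.30² − (x − 46.6)² − (y − 117.3)² with x = -109.702, y = 94.511, so z ≈ 32.681 ≈ 32.7 km.
Check against RID (with the unrounded solution): distance 85.95 ≈ 85.94 km. ✓

32.7 km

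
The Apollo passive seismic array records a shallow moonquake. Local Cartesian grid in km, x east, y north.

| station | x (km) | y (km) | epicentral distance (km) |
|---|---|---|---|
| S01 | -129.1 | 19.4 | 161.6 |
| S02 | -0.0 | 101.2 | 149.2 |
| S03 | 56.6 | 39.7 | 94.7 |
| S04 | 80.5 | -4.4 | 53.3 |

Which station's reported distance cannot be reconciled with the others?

S04

Solve using three stations at a time. Using S01, S02, S03 (subtract circle equations pairwise → linear system) gives (x, y) ≈ (18.3, -46.9).
Distances from that point to each station vs reported:
  S01: calculated 161.6 vs reported 161.6 → residual 0.0 km
  S02: calculated 149.2 vs reported 149.2 → residual 0.0 km
  S03: calculated 94.7 vs reported 94.7 → residual 0.0 km
  S04: calculated 75.3 vs reported 53.3 → residual 22.0 km
S01, S02, S03 are mutually consistent (residuals ≈ 0); S04 is off by 22.0 km.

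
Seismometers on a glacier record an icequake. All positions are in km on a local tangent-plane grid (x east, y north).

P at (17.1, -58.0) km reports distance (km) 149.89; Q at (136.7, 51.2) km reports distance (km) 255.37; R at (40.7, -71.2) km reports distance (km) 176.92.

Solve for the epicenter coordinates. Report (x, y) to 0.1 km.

Circle about each station: (x − 17.1)² + (y + 58.0)² = 149.89²; (x − 136.7)² + (y − 51.2)² = 255.37²; (x − 40.7)² + (y + 71.2)² = 176.92².
Subtracting pairs of circle equations eliminates x²+y² and gives linear equations (the radical axes):
239.2 x + 218.4 y = -25094.90
47.2 x − 26.4 y = -5764.15
Solving the 2×2 system: x ≈ -115.6, y ≈ 11.7 km.

-115.6 km east, 11.7 km north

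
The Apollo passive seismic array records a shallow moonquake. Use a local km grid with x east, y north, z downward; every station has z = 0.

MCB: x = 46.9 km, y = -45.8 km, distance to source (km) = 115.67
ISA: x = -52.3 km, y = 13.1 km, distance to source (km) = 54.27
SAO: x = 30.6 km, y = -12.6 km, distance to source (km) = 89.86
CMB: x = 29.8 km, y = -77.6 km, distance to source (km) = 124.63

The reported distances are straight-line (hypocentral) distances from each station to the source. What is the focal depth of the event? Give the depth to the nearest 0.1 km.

Each station gives a sphere (x−x_i)² + (y−y_i)² + z² = d_i² (stations at z=0).
Subtracting the MCB sphere from ISA and SAO: z² cancels, leaving linear equations in x and y:
-198.4 x + 117.8 y = 9043.97
-32.6 x + 66.4 y = 2102.60
Solving: x ≈ -37.803, y ≈ 13.106 km (keep extra digits for the depth step; rounded: -37.8, 13.1).
Then from the MCB sphere: z² = 115.67² − (x − 46.9)² − (y + 45.8)² with x = -37.803, y = 13.106, so z ≈ 52.298 ≈ 52.3 km.

52.3 km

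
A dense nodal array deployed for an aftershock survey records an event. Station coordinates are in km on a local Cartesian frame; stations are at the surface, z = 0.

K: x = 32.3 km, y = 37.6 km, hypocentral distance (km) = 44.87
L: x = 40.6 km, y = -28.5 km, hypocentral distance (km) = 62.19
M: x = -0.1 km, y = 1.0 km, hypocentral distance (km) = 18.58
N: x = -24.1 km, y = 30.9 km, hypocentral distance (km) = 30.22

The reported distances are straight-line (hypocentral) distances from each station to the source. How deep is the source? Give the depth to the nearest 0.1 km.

Each station gives a sphere (x−x_i)² + (y−y_i)² + z² = d_i² (stations at z=0).
Subtracting the K sphere from L and M: z² cancels, leaving linear equations in x and y:
16.6 x − 132.2 y = -1850.72
-64.8 x − 73.2 y = -787.94
Solving: x ≈ -3.201, y ≈ 13.598 km (keep extra digits for the depth step; rounded: -3.2, 13.6).
Then from the K sphere: z² = 44.87² − (x − 32.3)² − (y − 37.6)² with x = -3.201, y = 13.598, so z ≈ 13.300 ≈ 13.3 km.

z ≈ 13.3 km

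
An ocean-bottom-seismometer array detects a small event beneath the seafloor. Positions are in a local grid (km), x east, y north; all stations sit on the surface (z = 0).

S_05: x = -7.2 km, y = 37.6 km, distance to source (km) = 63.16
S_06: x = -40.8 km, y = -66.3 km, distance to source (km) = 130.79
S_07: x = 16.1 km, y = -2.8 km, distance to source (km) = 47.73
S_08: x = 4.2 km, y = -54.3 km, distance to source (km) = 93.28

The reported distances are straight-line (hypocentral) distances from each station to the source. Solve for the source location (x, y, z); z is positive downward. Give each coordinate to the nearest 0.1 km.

Each station gives a sphere (x−x_i)² + (y−y_i)² + z² = d_i² (stations at z=0).
Subtracting the S_05 sphere from S_06 and S_07: z² cancels, leaving linear equations in x and y:
-67.2 x − 207.8 y = -8522.11
46.6 x − 80.8 y = 512.48
Solving: x ≈ 52.608, y ≈ 23.998 km (keep extra digits for the depth step; rounded: 52.6, 24.0).
Then from the S_05 sphere: z² = 63.16² − (x + 7.2)² − (y − 37.6)² with x = 52.608, y = 23.998, so z ≈ 15.072 ≈ 15.1 km.

x ≈ 52.6 km, y ≈ 24.0 km, depth ≈ 15.1 km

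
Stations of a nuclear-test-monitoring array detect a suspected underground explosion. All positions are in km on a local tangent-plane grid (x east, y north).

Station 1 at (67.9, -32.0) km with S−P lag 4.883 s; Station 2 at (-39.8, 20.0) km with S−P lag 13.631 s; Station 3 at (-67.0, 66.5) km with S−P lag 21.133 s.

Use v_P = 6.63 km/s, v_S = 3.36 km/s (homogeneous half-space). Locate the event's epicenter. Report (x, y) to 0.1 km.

x ≈ 34.8 km, y ≈ -35.3 km

Distance from S−P lag: d = Δt · v_P v_S / (v_P − v_S) = Δt · (6.63·3.36)/(6.63−3.36) ≈ 6.8125·Δt.
So d_Station 1 = 33.27, d_Station 2 = 92.86, d_Station 3 = 143.97 km.
Circle about each station: (x − 67.9)² + (y + 32.0)² = 33.27²; (x + 39.8)² + (y − 20.0)² = 92.86²; (x + 67.0)² + (y − 66.5)² = 143.97².
Subtracting pairs of circle equations eliminates x²+y² and gives linear equations (the radical axes):
-215.4 x + 104.0 y = -11166.46
-269.8 x + 197.0 y = -16343.63
Solving the 2×2 system: x ≈ 34.8, y ≈ -35.3 km.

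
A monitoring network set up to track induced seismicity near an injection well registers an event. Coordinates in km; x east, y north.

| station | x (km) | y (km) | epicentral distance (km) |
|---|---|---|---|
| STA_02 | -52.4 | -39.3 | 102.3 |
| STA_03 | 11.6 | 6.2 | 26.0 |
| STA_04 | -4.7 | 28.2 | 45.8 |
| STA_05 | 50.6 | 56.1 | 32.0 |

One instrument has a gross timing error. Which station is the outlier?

STA_05

Solve using three stations at a time. Using STA_02, STA_03, STA_04 (subtract circle equations pairwise → linear system) gives (x, y) ≈ (37.3, 9.9).
Distances from that point to each station vs reported:
  STA_02: calculated 102.3 vs reported 102.3 → residual 0.0 km
  STA_03: calculated 25.9 vs reported 26.0 → residual 0.1 km
  STA_04: calculated 45.8 vs reported 45.8 → residual 0.0 km
  STA_05: calculated 48.1 vs reported 32.0 → residual 16.1 km
STA_02, STA_03, STA_04 are mutually consistent (residuals ≈ 0); STA_05 is off by 16.1 km.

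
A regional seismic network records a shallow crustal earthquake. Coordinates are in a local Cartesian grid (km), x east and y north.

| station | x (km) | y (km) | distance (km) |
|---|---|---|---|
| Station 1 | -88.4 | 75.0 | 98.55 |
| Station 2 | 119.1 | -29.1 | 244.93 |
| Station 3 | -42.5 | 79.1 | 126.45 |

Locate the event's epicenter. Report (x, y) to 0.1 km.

Circle about each station: (x + 88.4)² + (y − 75.0)² = 98.55²; (x − 119.1)² + (y + 29.1)² = 244.93²; (x + 42.5)² + (y − 79.1)² = 126.45².
Subtracting pairs of circle equations eliminates x²+y² and gives linear equations (the radical axes):
415.0 x − 208.2 y = -48686.54
91.8 x + 8.2 y = -11654.00
Solving the 2×2 system: x ≈ -125.5, y ≈ -16.3 km.
Check against Station 1 (with the unrounded x, y): √((x + 88.4)²+(y − 75.0)²) = 98.55 ≈ 98.55 km. ✓

-125.5 km east, -16.3 km north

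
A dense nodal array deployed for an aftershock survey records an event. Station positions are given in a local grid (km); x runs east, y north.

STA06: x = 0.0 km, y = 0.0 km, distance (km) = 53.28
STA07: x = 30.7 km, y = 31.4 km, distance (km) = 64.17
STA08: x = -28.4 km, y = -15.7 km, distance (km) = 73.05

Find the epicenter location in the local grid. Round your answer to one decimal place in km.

Circle about each station: x² + y² = 53.28²; (x − 30.7)² + (y − 31.4)² = 64.17²; (x + 28.4)² + (y + 15.7)² = 73.05².
Subtracting the STA06 equation from the STA07 and STA08 equations removes the quadratic terms:
61.4 x + 62.8 y = 649.42
-56.8 x − 31.4 y = -1444.49
Solving the 2×2 system: x ≈ 42.9, y ≈ -31.6 km.
Check against STA06 (with the unrounded x, y): √(x²+y²) = 53.29 ≈ 53.28 km. ✓

x ≈ 42.9 km, y ≈ -31.6 km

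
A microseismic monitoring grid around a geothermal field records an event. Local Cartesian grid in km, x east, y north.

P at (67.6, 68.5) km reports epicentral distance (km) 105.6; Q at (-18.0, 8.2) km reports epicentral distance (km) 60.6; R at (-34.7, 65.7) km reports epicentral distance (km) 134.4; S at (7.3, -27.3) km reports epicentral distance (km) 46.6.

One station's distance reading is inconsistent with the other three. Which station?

Solve using three stations at a time. Using P, R, S (subtract circle equations pairwise → linear system) gives (x, y) ≈ (53.1, -36.1).
Distances from that point to each station vs reported:
  P: calculated 105.6 vs reported 105.6 → residual 0.0 km
  Q: calculated 83.7 vs reported 60.6 → residual 23.1 km
  R: calculated 134.4 vs reported 134.4 → residual 0.0 km
  S: calculated 46.6 vs reported 46.6 → residual 0.0 km
P, R, S are mutually consistent (residuals ≈ 0); Q is off by 23.1 km.

Q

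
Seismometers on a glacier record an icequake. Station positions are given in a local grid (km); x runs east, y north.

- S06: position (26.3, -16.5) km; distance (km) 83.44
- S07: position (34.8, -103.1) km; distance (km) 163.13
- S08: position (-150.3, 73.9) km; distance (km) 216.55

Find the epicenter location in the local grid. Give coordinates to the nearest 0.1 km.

Circle about each station: (x − 26.3)² + (y + 16.5)² = 83.44²; (x − 34.8)² + (y + 103.1)² = 163.13²; (x + 150.3)² + (y − 73.9)² = 216.55².
Subtracting the S06 equation from the S07 and S08 equations removes the quadratic terms:
17.0 x − 173.2 y = -8772.45
-353.2 x + 180.8 y = -12844.31
Solving the 2×2 system: x ≈ 65.6, y ≈ 57.1 km.

65.6 km east, 57.1 km north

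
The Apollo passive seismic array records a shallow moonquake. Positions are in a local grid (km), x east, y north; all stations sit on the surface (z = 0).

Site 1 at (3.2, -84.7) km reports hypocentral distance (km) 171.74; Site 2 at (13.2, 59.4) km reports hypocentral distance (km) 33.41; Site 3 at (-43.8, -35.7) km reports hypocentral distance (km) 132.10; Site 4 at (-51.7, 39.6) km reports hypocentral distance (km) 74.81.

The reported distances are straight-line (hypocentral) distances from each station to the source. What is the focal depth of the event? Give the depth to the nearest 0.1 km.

17.9 km

Each station gives a sphere (x−x_i)² + (y−y_i)² + z² = d_i² (stations at z=0).
Subtracting the Site 1 sphere from Site 2 and Site 3: z² cancels, leaving linear equations in x and y:
20.0 x + 288.2 y = 24896.67
-94.0 x + 98.0 y = 8052.82
Solving: x ≈ 4.098, y ≈ 86.102 km (keep extra digits for the depth step; rounded: 4.1, 86.1).
Then from the Site 1 sphere: z² = 171.74² − (x − 3.2)² − (y + 84.7)² with x = 4.098, y = 86.102, so z ≈ 17.902 ≈ 17.9 km.
Check against Site 4 (with the unrounded solution): distance 74.81 ≈ 74.81 km. ✓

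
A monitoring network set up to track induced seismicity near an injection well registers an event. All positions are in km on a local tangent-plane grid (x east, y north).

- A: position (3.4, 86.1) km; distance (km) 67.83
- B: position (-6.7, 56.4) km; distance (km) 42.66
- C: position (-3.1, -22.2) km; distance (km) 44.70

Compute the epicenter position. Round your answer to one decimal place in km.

x ≈ 14.0 km, y ≈ 19.1 km

Circle about each station: (x − 3.4)² + (y − 86.1)² = 67.83²; (x + 6.7)² + (y − 56.4)² = 42.66²; (x + 3.1)² + (y + 22.2)² = 44.70².
Subtracting the A equation from the B and C equations removes the quadratic terms:
-20.2 x − 59.4 y = -1417.89
-13.0 x − 216.6 y = -4319.50
Solving the 2×2 system: x ≈ 14.0, y ≈ 19.1 km.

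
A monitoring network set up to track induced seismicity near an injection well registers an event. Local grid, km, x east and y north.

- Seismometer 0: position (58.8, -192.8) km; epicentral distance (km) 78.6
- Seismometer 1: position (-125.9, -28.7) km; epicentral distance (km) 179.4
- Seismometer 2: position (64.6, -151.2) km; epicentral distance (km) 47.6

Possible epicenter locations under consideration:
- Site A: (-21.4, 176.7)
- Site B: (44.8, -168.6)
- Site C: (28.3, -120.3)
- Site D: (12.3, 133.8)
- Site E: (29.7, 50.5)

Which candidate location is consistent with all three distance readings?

Site C

For each candidate, compare |candidate − station| to the reported distance:
Site A: residuals Seismometer 0 299.5, Seismometer 1 51.1, Seismometer 2 291.4 → max 299.5 km
Site B: residuals Seismometer 0 50.6, Seismometer 1 41.3, Seismometer 2 21.2 → max 50.6 km
Site C: residuals Seismometer 0 0.1, Seismometer 1 0.0, Seismometer 2 0.1 → max 0.1 km
Site D: residuals Seismometer 0 251.3, Seismometer 1 33.9, Seismometer 2 242.2 → max 251.3 km
Site E: residuals Seismometer 0 166.4, Seismometer 1 4.8, Seismometer 2 157.1 → max 166.4 km
Only Site C has all residuals ≈ 0.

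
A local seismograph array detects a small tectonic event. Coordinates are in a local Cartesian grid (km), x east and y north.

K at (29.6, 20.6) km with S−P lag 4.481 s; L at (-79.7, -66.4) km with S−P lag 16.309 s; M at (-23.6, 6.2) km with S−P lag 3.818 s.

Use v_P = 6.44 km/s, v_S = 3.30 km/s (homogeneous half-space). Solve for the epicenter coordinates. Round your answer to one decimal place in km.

2.2 km east, 7.6 km north

Distance from S−P lag: d = Δt · v_P v_S / (v_P − v_S) = Δt · (6.44·3.30)/(6.44−3.30) ≈ 6.7682·Δt.
So d_K = 30.33, d_L = 110.38, d_M = 25.84 km.
Circle about each station: (x − 29.6)² + (y − 20.6)² = 30.33²; (x + 79.7)² + (y + 66.4)² = 110.38²; (x + 23.6)² + (y − 6.2)² = 25.84².
Subtracting the K equation from the L and M equations removes the quadratic terms:
-218.6 x − 174.0 y = -1803.31
-106.4 x − 28.8 y = -452.92
Solving the 2×2 system: x ≈ 2.2, y ≈ 7.6 km.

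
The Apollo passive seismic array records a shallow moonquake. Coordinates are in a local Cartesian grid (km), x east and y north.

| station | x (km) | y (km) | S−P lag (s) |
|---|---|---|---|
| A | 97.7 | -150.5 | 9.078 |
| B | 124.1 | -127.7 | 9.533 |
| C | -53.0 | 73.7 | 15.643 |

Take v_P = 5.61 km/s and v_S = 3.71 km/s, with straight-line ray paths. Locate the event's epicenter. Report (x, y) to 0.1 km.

x ≈ 34.9 km, y ≈ -73.4 km

Distance from S−P lag: d = Δt · v_P v_S / (v_P − v_S) = Δt · (5.61·3.71)/(5.61−3.71) ≈ 10.9543·Δt.
So d_A = 99.44, d_B = 104.43, d_C = 171.36 km.
Circle about each station: (x − 97.7)² + (y + 150.5)² = 99.44²; (x − 124.1)² + (y + 127.7)² = 104.43²; (x + 53.0)² + (y − 73.7)² = 171.36².
Subtracting pairs of circle equations eliminates x²+y² and gives linear equations (the radical axes):
52.8 x + 45.6 y = -1504.75
-301.4 x + 448.4 y = -43430.79
Solving the 2×2 system: x ≈ 34.9, y ≈ -73.4 km.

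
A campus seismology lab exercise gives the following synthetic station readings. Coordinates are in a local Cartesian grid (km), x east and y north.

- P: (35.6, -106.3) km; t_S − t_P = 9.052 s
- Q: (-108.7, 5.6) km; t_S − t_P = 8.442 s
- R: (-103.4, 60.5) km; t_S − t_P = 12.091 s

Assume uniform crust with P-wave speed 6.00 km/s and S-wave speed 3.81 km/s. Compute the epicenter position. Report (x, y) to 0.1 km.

Distance from S−P lag: d = Δt · v_P v_S / (v_P − v_S) = Δt · (6.00·3.81)/(6.00−3.81) ≈ 10.4384·Δt.
So d_P = 94.49, d_Q = 88.12, d_R = 126.21 km.
Circle about each station: (x − 35.6)² + (y + 106.3)² = 94.49²; (x + 108.7)² + (y − 5.6)² = 88.12²; (x + 103.4)² + (y − 60.5)² = 126.21².
Subtracting pairs of circle equations eliminates x²+y² and gives linear equations (the radical axes):
-288.6 x + 223.8 y = 443.23
-278.0 x + 333.6 y = -5215.84
Solving the 2×2 system: x ≈ -38.6, y ≈ -47.8 km.

(-38.6, -47.8)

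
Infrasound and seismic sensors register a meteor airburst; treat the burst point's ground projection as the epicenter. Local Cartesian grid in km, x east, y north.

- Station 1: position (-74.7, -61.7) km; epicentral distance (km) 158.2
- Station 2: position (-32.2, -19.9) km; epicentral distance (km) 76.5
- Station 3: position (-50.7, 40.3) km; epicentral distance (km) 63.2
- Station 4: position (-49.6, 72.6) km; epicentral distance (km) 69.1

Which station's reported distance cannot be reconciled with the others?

Station 1

Solve using three stations at a time. Using Station 2, Station 3, Station 4 (subtract circle equations pairwise → linear system) gives (x, y) ≈ (12.6, 42.2).
Distances from that point to each station vs reported:
  Station 1: calculated 135.7 vs reported 158.2 → residual 22.5 km
  Station 2: calculated 76.6 vs reported 76.5 → residual 0.1 km
  Station 3: calculated 63.3 vs reported 63.2 → residual 0.1 km
  Station 4: calculated 69.2 vs reported 69.1 → residual 0.1 km
Station 2, Station 3, Station 4 are mutually consistent (residuals ≈ 0); Station 1 is off by 22.5 km.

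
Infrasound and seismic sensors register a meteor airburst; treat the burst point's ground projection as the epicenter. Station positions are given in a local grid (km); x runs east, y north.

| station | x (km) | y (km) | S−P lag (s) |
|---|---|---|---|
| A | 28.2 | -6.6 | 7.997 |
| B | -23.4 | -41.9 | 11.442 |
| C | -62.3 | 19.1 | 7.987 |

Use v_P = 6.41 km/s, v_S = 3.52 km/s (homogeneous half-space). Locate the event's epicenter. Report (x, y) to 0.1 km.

Distance from S−P lag: d = Δt · v_P v_S / (v_P − v_S) = Δt · (6.41·3.52)/(6.41−3.52) ≈ 7.8073·Δt.
So d_A = 62.44, d_B = 89.33, d_C = 62.36 km.
Circle about each station: (x − 28.2)² + (y + 6.6)² = 62.44²; (x + 23.4)² + (y + 41.9)² = 89.33²; (x + 62.3)² + (y − 19.1)² = 62.36².
Subtracting pairs of circle equations eliminates x²+y² and gives linear equations (the radical axes):
-103.2 x − 70.6 y = -2616.73
-181.0 x + 51.4 y = 3417.28
Solving the 2×2 system: x ≈ -5.9, y ≈ 45.7 km.

x ≈ -5.9 km, y ≈ 45.7 km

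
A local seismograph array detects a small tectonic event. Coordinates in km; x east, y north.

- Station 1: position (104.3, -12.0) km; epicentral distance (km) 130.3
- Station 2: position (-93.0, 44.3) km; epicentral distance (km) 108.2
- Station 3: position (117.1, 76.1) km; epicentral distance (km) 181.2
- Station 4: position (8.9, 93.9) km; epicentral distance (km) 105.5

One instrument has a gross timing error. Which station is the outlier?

Solve using three stations at a time. Using Station 1, Station 2, Station 3 (subtract circle equations pairwise → linear system) gives (x, y) ≈ (-23.3, -38.5).
Distances from that point to each station vs reported:
  Station 1: calculated 130.3 vs reported 130.3 → residual 0.0 km
  Station 2: calculated 108.2 vs reported 108.2 → residual 0.0 km
  Station 3: calculated 181.2 vs reported 181.2 → residual 0.0 km
  Station 4: calculated 136.2 vs reported 105.5 → residual 30.7 km
Station 1, Station 2, Station 3 are mutually consistent (residuals ≈ 0); Station 4 is off by 30.7 km.

Station 4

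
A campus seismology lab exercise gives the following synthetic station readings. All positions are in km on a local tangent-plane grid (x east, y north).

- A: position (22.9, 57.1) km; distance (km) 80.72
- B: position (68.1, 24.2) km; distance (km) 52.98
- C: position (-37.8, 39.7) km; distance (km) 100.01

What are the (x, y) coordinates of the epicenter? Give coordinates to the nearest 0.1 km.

(41.3, -21.5)

Circle about each station: (x − 22.9)² + (y − 57.1)² = 80.72²; (x − 68.1)² + (y − 24.2)² = 52.98²; (x + 37.8)² + (y − 39.7)² = 100.01².
Subtracting pairs of circle equations eliminates x²+y² and gives linear equations (the radical axes):
90.4 x − 65.8 y = 5147.27
-121.4 x − 34.8 y = -4266.17
Solving the 2×2 system: x ≈ 41.3, y ≈ -21.5 km.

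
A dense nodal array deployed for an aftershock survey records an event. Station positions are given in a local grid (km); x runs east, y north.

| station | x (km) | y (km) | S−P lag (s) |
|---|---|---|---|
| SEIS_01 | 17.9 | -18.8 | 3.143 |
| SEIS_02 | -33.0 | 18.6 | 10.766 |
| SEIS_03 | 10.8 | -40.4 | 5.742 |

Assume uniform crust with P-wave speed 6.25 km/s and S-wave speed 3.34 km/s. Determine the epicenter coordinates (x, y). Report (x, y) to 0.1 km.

38.7 km east, -10.1 km north

Distance from S−P lag: d = Δt · v_P v_S / (v_P − v_S) = Δt · (6.25·3.34)/(6.25−3.34) ≈ 7.1735·Δt.
So d_SEIS_01 = 22.55, d_SEIS_02 = 77.23, d_SEIS_03 = 41.19 km.
Circle about each station: (x − 17.9)² + (y + 18.8)² = 22.55²; (x + 33.0)² + (y − 18.6)² = 77.23²; (x − 10.8)² + (y + 40.4)² = 41.19².
Subtracting pairs of circle equations eliminates x²+y² and gives linear equations (the radical axes):
-101.8 x + 74.8 y = -4694.86
-14.2 x − 43.2 y = -113.16
Solving the 2×2 system: x ≈ 38.7, y ≈ -10.1 km.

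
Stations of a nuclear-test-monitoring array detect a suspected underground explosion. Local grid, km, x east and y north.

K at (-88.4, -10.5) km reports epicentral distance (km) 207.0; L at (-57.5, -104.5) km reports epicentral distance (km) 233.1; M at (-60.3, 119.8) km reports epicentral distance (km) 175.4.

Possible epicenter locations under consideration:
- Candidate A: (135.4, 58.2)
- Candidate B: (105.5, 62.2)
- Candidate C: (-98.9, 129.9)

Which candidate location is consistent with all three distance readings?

For each candidate, compare |candidate − station| to the reported distance:
Candidate A: residuals K 27.1, L 19.3, M 29.8 → max 29.8 km
Candidate B: residuals K 0.1, L 0.0, M 0.1 → max 0.1 km
Candidate C: residuals K 66.2, L 4.9, M 135.5 → max 135.5 km
Only Candidate B has all residuals ≈ 0.

Candidate B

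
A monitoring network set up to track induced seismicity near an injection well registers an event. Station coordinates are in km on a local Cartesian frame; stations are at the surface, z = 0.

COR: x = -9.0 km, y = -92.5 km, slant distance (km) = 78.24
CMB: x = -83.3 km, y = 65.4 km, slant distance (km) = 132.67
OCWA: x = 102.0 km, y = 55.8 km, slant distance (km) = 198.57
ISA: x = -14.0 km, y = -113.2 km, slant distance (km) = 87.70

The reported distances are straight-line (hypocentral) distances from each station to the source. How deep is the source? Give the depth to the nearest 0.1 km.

Each station gives a sphere (x−x_i)² + (y−y_i)² + z² = d_i² (stations at z=0).
Subtracting the COR sphere from CMB and OCWA: z² cancels, leaving linear equations in x and y:
-148.6 x + 315.8 y = -8901.03
222.0 x + 296.6 y = -28428.16
Solving: x ≈ -55.504, y ≈ -54.303 km (keep extra digits for the depth step; rounded: -55.5, -54.3).
Then from the COR sphere: z² = 78.24² − (x + 9.0)² − (y + 92.5)² with x = -55.504, y = -54.303, so z ≈ 49.999 ≈ 50.0 km.
Check against ISA (with the unrounded solution): distance 87.70 ≈ 87.70 km. ✓

depth ≈ 50.0 km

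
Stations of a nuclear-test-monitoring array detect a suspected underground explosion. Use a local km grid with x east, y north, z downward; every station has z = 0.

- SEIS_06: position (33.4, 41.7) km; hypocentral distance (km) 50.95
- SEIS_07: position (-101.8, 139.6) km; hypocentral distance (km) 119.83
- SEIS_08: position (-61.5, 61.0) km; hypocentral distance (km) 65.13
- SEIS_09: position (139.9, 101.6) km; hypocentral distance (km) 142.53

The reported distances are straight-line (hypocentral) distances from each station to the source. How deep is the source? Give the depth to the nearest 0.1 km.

z ≈ 13.3 km

Each station gives a sphere (x−x_i)² + (y−y_i)² + z² = d_i² (stations at z=0).
Subtracting the SEIS_06 sphere from SEIS_07 and SEIS_08: z² cancels, leaving linear equations in x and y:
-270.4 x + 195.8 y = 15233.62
-189.8 x + 38.6 y = 3002.79
Solving: x ≈ 0.003, y ≈ 77.806 km (keep extra digits for the depth step; rounded: 0.0, 77.8).
Then from the SEIS_06 sphere: z² = 50.95² − (x − 33.4)² − (y − 41.7)² with x = 0.003, y = 77.806, so z ≈ 13.300 ≈ 13.3 km.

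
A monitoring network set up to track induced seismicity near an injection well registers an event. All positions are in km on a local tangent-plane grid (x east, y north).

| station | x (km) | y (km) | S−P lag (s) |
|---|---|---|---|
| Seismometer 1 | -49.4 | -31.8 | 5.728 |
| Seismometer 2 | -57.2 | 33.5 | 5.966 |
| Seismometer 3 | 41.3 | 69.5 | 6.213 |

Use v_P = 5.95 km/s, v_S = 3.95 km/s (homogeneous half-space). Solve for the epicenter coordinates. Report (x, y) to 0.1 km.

Distance from S−P lag: d = Δt · v_P v_S / (v_P − v_S) = Δt · (5.95·3.95)/(5.95−3.95) ≈ 11.7513·Δt.
So d_Seismometer 1 = 67.31, d_Seismometer 2 = 70.11, d_Seismometer 3 = 73.01 km.
Circle about each station: (x + 49.4)² + (y + 31.8)² = 67.31²; (x + 57.2)² + (y − 33.5)² = 70.11²; (x − 41.3)² + (y − 69.5)² = 73.01².
Subtracting the Seismometer 1 equation from the Seismometer 2 and Seismometer 3 equations removes the quadratic terms:
-15.6 x + 130.6 y = 557.71
181.4 x + 202.6 y = 2284.52
Solving the 2×2 system: x ≈ 6.9, y ≈ 5.1 km.

x ≈ 6.9 km, y ≈ 5.1 km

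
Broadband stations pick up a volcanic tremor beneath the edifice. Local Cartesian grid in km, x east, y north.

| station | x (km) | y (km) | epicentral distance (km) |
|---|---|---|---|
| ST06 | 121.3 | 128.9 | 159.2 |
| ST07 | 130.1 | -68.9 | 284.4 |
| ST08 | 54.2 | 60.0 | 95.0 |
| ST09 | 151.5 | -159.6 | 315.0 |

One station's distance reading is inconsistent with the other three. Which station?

Solve using three stations at a time. Using ST06, ST08, ST09 (subtract circle equations pairwise → linear system) gives (x, y) ≈ (-34.2, 94.8).
Distances from that point to each station vs reported:
  ST06: calculated 159.2 vs reported 159.2 → residual 0.0 km
  ST07: calculated 232.0 vs reported 284.4 → residual 52.4 km
  ST08: calculated 95.1 vs reported 95.0 → residual 0.1 km
  ST09: calculated 315.0 vs reported 315.0 → residual 0.0 km
ST06, ST08, ST09 are mutually consistent (residuals ≈ 0); ST07 is off by 52.4 km.

ST07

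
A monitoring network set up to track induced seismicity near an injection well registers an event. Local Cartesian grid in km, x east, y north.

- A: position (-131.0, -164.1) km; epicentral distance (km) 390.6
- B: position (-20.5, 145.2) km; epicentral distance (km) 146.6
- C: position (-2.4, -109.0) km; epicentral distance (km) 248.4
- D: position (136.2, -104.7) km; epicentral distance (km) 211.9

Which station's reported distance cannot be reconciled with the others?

A

Solve using three stations at a time. Using B, C, D (subtract circle equations pairwise → linear system) gives (x, y) ≈ (120.9, 106.6).
Distances from that point to each station vs reported:
  A: calculated 369.8 vs reported 390.6 → residual 20.8 km
  B: calculated 146.6 vs reported 146.6 → residual 0.0 km
  C: calculated 248.4 vs reported 248.4 → residual 0.0 km
  D: calculated 211.9 vs reported 211.9 → residual 0.0 km
B, C, D are mutually consistent (residuals ≈ 0); A is off by 20.8 km.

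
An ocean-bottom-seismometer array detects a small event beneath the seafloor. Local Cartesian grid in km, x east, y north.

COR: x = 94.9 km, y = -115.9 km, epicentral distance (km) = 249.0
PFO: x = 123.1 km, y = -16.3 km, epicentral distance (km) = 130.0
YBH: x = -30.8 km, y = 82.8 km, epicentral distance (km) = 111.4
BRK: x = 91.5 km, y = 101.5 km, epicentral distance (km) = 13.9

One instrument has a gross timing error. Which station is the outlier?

COR

Solve using three stations at a time. Using PFO, YBH, BRK (subtract circle equations pairwise → linear system) gives (x, y) ≈ (78.2, 105.7).
Distances from that point to each station vs reported:
  COR: calculated 222.2 vs reported 249.0 → residual 26.8 km
  PFO: calculated 130.0 vs reported 130.0 → residual 0.0 km
  YBH: calculated 111.4 vs reported 111.4 → residual 0.0 km
  BRK: calculated 13.9 vs reported 13.9 → residual 0.0 km
PFO, YBH, BRK are mutually consistent (residuals ≈ 0); COR is off by 26.8 km.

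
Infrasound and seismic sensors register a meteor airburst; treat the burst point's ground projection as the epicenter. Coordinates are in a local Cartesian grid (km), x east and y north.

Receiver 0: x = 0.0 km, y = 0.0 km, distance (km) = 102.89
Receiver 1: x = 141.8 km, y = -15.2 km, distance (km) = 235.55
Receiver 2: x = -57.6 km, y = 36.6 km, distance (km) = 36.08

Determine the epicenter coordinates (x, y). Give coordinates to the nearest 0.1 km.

-79.6 km east, 65.2 km north

Circle about each station: x² + y² = 102.89²; (x − 141.8)² + (y + 15.2)² = 235.55²; (x + 57.6)² + (y − 36.6)² = 36.08².
Subtracting the Receiver 0 equation from the Receiver 1 and Receiver 2 equations removes the quadratic terms:
283.6 x − 30.4 y = -24559.17
-115.2 x + 73.2 y = 13941.91
Solving the 2×2 system: x ≈ -79.6, y ≈ 65.2 km.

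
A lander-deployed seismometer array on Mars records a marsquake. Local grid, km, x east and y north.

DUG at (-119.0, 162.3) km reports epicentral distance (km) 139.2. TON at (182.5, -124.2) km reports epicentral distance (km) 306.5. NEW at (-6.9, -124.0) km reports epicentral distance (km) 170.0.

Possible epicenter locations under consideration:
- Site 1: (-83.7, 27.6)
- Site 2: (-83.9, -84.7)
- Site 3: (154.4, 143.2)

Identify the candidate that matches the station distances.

Site 1

For each candidate, compare |candidate − station| to the reported distance:
Site 1: residuals DUG 0.0, TON 0.1, NEW 0.1 → max 0.1 km
Site 2: residuals DUG 110.3, TON 37.2, NEW 83.6 → max 110.3 km
Site 3: residuals DUG 134.9, TON 37.6, NEW 142.1 → max 142.1 km
Only Site 1 has all residuals ≈ 0.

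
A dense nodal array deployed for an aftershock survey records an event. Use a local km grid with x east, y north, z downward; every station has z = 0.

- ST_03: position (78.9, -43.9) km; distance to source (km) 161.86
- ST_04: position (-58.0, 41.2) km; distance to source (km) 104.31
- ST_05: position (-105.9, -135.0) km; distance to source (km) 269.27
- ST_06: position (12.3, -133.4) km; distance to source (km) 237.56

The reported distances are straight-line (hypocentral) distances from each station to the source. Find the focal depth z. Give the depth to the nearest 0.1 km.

z ≈ 39.4 km

Each station gives a sphere (x−x_i)² + (y−y_i)² + z² = d_i² (stations at z=0).
Subtracting the ST_03 sphere from ST_04 and ST_05: z² cancels, leaving linear equations in x and y:
-273.8 x + 170.2 y = 12227.10
-369.6 x − 182.2 y = -25020.28
Solving: x ≈ 18.004, y ≈ 100.802 km (keep extra digits for the depth step; rounded: 18.0, 100.8).
Then from the ST_03 sphere: z² = 161.86² − (x − 78.9)² − (y + 43.9)² with x = 18.004, y = 100.802, so z ≈ 39.391 ≈ 39.4 km.
Check against ST_06 (with the unrounded solution): distance 237.56 ≈ 237.56 km. ✓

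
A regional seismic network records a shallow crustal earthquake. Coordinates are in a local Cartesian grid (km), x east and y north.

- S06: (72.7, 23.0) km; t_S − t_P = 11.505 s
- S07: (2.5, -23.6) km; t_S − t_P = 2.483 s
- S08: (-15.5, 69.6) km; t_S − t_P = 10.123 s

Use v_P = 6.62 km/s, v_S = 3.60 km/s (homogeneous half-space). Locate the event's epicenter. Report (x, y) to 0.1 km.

Distance from S−P lag: d = Δt · v_P v_S / (v_P − v_S) = Δt · (6.62·3.60)/(6.62−3.60) ≈ 7.8914·Δt.
So d_S06 = 90.79, d_S07 = 19.59, d_S08 = 79.88 km.
Circle about each station: (x − 72.7)² + (y − 23.0)² = 90.79²; (x − 2.5)² + (y + 23.6)² = 19.59²; (x + 15.5)² + (y − 69.6)² = 79.88².
Subtracting the S06 equation from the S07 and S08 equations removes the quadratic terms:
-140.4 x − 93.2 y = 2607.98
-176.4 x + 93.2 y = 1132.13
Solving the 2×2 system: x ≈ -11.8, y ≈ -10.2 km.

-11.8 km east, -10.2 km north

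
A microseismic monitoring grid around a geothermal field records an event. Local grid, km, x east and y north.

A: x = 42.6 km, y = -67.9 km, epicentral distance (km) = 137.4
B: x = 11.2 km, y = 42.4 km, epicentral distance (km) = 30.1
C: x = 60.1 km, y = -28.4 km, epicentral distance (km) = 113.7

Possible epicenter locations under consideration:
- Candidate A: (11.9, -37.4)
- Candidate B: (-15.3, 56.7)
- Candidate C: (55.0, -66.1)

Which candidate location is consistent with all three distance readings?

Candidate B

For each candidate, compare |candidate − station| to the reported distance:
Candidate A: residuals A 94.1, B 49.7, C 64.7 → max 94.1 km
Candidate B: residuals A 0.0, B 0.0, C 0.0 → max 0.0 km
Candidate C: residuals A 124.9, B 86.9, C 75.7 → max 124.9 km
Only Candidate B has all residuals ≈ 0.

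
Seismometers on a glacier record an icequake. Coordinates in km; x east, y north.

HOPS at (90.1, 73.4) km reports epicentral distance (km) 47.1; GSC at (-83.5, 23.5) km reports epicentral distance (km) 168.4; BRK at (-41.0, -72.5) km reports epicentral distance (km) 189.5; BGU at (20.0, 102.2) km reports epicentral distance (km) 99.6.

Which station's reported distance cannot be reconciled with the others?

Solve using three stations at a time. Using HOPS, GSC, BGU (subtract circle equations pairwise → linear system) gives (x, y) ≈ (84.9, 26.6).
Distances from that point to each station vs reported:
  HOPS: calculated 47.1 vs reported 47.1 → residual 0.0 km
  GSC: calculated 168.4 vs reported 168.4 → residual 0.0 km
  BRK: calculated 160.2 vs reported 189.5 → residual 29.3 km
  BGU: calculated 99.6 vs reported 99.6 → residual 0.0 km
HOPS, GSC, BGU are mutually consistent (residuals ≈ 0); BRK is off by 29.3 km.

BRK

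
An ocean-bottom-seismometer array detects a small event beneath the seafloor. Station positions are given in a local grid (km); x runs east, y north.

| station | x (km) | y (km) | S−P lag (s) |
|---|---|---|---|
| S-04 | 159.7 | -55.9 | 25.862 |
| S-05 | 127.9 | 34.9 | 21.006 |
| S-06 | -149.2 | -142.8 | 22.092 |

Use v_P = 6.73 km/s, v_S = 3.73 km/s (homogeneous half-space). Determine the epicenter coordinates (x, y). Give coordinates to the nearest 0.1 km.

Distance from S−P lag: d = Δt · v_P v_S / (v_P − v_S) = Δt · (6.73·3.73)/(6.73−3.73) ≈ 8.3676·Δt.
So d_S-04 = 216.40, d_S-05 = 175.77, d_S-06 = 184.86 km.
Circle about each station: (x − 159.7)² + (y + 55.9)² = 216.40²; (x − 127.9)² + (y − 34.9)² = 175.77²; (x + 149.2)² + (y + 142.8)² = 184.86².
Subtracting the S-04 equation from the S-05 and S-06 equations removes the quadratic terms:
-63.6 x + 181.6 y = 4881.39
-617.8 x − 173.8 y = 26679.32
Solving the 2×2 system: x ≈ -46.2, y ≈ 10.7 km.
Check against S-04 (with the unrounded x, y): √((x − 159.7)²+(y + 55.9)²) = 216.40 ≈ 216.40 km. ✓

(-46.2, 10.7)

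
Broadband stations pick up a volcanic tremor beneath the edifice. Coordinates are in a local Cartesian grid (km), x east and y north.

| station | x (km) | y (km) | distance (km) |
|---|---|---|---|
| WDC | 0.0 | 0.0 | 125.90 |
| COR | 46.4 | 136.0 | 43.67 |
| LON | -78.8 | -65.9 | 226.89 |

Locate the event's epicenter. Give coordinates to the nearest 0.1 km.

Circle about each station: x² + y² = 125.90²; (x − 46.4)² + (y − 136.0)² = 43.67²; (x + 78.8)² + (y + 65.9)² = 226.89².
Subtracting the WDC equation from the COR and LON equations removes the quadratic terms:
92.8 x + 272.0 y = 34592.70
-157.6 x − 131.8 y = -25076.01
Solving the 2×2 system: x ≈ 73.8, y ≈ 102.0 km.

x ≈ 73.8 km, y ≈ 102.0 km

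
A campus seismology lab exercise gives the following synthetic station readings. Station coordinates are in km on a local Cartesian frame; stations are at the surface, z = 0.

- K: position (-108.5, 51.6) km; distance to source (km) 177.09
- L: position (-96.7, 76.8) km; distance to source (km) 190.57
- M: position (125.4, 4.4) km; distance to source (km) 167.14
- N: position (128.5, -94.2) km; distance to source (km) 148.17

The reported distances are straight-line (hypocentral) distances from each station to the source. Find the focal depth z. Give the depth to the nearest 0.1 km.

60.6 km

Each station gives a sphere (x−x_i)² + (y−y_i)² + z² = d_i² (stations at z=0).
Subtracting the K sphere from L and M: z² cancels, leaving linear equations in x and y:
23.6 x + 50.4 y = -4141.74
467.8 x − 94.4 y = 4734.80
Solving: x ≈ -5.904, y ≈ -79.413 km (keep extra digits for the depth step; rounded: -5.9, -79.4).
Then from the K sphere: z² = 177.09² − (x + 108.5)² − (y − 51.6)² with x = -5.904, y = -79.413, so z ≈ 60.585 ≈ 60.6 km.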